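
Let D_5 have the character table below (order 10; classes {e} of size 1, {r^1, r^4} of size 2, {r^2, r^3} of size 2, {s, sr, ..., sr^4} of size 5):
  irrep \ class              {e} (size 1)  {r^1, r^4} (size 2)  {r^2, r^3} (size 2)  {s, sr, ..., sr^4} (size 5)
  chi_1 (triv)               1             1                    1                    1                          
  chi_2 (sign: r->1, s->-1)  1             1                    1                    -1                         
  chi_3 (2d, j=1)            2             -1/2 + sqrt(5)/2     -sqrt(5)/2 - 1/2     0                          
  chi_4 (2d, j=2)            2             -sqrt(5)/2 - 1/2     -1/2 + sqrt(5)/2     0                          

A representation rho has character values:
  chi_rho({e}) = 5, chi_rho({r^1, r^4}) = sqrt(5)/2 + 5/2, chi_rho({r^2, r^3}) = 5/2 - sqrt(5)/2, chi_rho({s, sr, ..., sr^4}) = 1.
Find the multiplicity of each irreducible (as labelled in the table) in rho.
Multiplicities: chi_1: 2, chi_2: 1, chi_3: 1, chi_4: 0.

Reasoning: Use <chi_rho, chi> = (1/|G|) sum_C |C| * chi_rho(C) * conj(chi(C)) with |G| = 10 for each irreducible chi in the table:
  <chi_rho, chi_1> = (1/10)[1*(5)*conj(1) + 2*(sqrt(5)/2 + 5/2)*conj(1) + 2*(5/2 - sqrt(5)/2)*conj(1) + 5*(1)*conj(1)]
      = (1/10)[(5) + (sqrt(5) + 5) + (5 - sqrt(5)) + (5)] = 20/10 = 2
  <chi_rho, chi_2> = (1/10)[1*(5)*conj(1) + 2*(sqrt(5)/2 + 5/2)*conj(1) + 2*(5/2 - sqrt(5)/2)*conj(1) + 5*(1)*conj(-1)]
      = (1/10)[(5) + (sqrt(5) + 5) + (5 - sqrt(5)) + (-5)] = 10/10 = 1
  <chi_rho, chi_3> = (1/10)[1*(5)*conj(2) + 2*(sqrt(5)/2 + 5/2)*conj(-1/2 + sqrt(5)/2) + 2*(5/2 - sqrt(5)/2)*conj(-sqrt(5)/2 - 1/2) + 5*(1)*conj(0)]
      = (1/10)[(10) + (2*sqrt(5)) + (-2*sqrt(5)) + (0)] = 10/10 = 1
  <chi_rho, chi_4> = (1/10)[1*(5)*conj(2) + 2*(sqrt(5)/2 + 5/2)*conj(-sqrt(5)/2 - 1/2) + 2*(5/2 - sqrt(5)/2)*conj(-1/2 + sqrt(5)/2) + 5*(1)*conj(0)]
      = (1/10)[(10) + (-3*sqrt(5) - 5) + (-5 + 3*sqrt(5)) + (0)] = 0/10 = 0
Dimension check: dim(rho) = sum (mult * dim) = 2*1 + 1*1 + 1*2 + 0*2 = 5 = chi_rho(e) = 5.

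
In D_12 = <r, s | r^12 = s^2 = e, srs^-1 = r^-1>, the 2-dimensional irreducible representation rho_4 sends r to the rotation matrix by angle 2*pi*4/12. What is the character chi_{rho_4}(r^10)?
chi_{rho_4}(r^10) = 2*cos(2*pi*4*10/12) = -1

rho_4(r^10) is rotation by angle 2*pi*4*10/12, whose trace is 2*cos(2*pi*4*10/12) = -1.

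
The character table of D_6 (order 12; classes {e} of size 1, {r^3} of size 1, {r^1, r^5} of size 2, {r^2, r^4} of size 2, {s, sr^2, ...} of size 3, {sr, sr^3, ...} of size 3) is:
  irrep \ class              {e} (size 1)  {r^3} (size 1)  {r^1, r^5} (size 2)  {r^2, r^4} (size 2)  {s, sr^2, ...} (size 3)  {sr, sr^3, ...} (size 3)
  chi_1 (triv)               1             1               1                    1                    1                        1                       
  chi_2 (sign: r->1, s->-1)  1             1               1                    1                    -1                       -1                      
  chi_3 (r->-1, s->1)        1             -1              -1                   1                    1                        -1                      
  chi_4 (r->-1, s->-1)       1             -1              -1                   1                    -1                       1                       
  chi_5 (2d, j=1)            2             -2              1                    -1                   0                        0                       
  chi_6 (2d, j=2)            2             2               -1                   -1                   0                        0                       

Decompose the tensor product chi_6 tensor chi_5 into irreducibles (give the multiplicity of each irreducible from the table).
chi_6 tensor chi_5 = chi_3 + chi_4 + chi_5 (all other irreducibles have multiplicity 0).

Argument: The character of a tensor product is the pointwise product (chi_6 * chi_5)(C) = chi_6(C) * chi_5(C):
  {e}: (2)*(2), {r^3}: (2)*(-2), {r^1, r^5}: (-1)*(1), {r^2, r^4}: (-1)*(-1), {s, sr^2, ...}: (0)*(0), {sr, sr^3, ...}: (0)*(0)
so (chi_6 * chi_5) takes values
  {e} -> 4, {r^3} -> -4, {r^1, r^5} -> -1, {r^2, r^4} -> 1, {s, sr^2, ...} -> 0, {sr, sr^3, ...} -> 0.
Now take the inner product of this character with each irreducible chi from the table, <chi_6*chi_5, chi> = (1/12) sum_C |C| (chi_6*chi_5)(C) conj(chi(C)):
  <chi_6*chi_5, chi_1> = (1/12)[1*(4)*conj(1) + 1*(-4)*conj(1) + 2*(-1)*conj(1) + 2*(1)*conj(1) + 3*(0)*conj(1) + 3*(0)*conj(1)]
      = (1/12)[(4) + (-4) + (-2) + (2) + (0) + (0)] = 0/12 = 0
  <chi_6*chi_5, chi_2> = (1/12)[1*(4)*conj(1) + 1*(-4)*conj(1) + 2*(-1)*conj(1) + 2*(1)*conj(1) + 3*(0)*conj(-1) + 3*(0)*conj(-1)]
      = (1/12)[(4) + (-4) + (-2) + (2) + (0) + (0)] = 0/12 = 0
  <chi_6*chi_5, chi_3> = (1/12)[1*(4)*conj(1) + 1*(-4)*conj(-1) + 2*(-1)*conj(-1) + 2*(1)*conj(1) + 3*(0)*conj(1) + 3*(0)*conj(-1)]
      = (1/12)[(4) + (4) + (2) + (2) + (0) + (0)] = 12/12 = 1
  <chi_6*chi_5, chi_4> = (1/12)[1*(4)*conj(1) + 1*(-4)*conj(-1) + 2*(-1)*conj(-1) + 2*(1)*conj(1) + 3*(0)*conj(-1) + 3*(0)*conj(1)]
      = (1/12)[(4) + (4) + (2) + (2) + (0) + (0)] = 12/12 = 1
  <chi_6*chi_5, chi_5> = (1/12)[1*(4)*conj(2) + 1*(-4)*conj(-2) + 2*(-1)*conj(1) + 2*(1)*conj(-1) + 3*(0)*conj(0) + 3*(0)*conj(0)]
      = (1/12)[(8) + (8) + (-2) + (-2) + (0) + (0)] = 12/12 = 1
  <chi_6*chi_5, chi_6> = (1/12)[1*(4)*conj(2) + 1*(-4)*conj(2) + 2*(-1)*conj(-1) + 2*(1)*conj(-1) + 3*(0)*conj(0) + 3*(0)*conj(0)]
      = (1/12)[(8) + (-8) + (2) + (-2) + (0) + (0)] = 0/12 = 0
Hence the multiplicities are chi_3: 1, chi_4: 1, chi_5: 1. Dimension check: dim(chi_6)*dim(chi_5) = 2*2 = 4 and sum (mult * dim) = 1*1 + 1*1 + 1*2 = 4.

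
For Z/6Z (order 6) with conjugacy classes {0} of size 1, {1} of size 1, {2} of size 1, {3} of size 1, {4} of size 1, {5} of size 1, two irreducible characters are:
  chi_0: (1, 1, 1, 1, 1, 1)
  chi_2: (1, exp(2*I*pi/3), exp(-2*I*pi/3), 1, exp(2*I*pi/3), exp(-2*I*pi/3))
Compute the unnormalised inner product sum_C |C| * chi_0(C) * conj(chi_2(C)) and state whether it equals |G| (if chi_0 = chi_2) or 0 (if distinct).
Sum = 0; so <chi_0, chi_2> = 0 (distinct irreducibles are orthogonal).

Reasoning: Compute term by term over conjugacy classes (|C| * chi_0(C) * conj(chi_2(C))):
  1*(1)*conj(1) + 1*(1)*conj(exp(2*I*pi/3)) + 1*(1)*conj(exp(-2*I*pi/3)) + 1*(1)*conj(1) + 1*(1)*conj(exp(2*I*pi/3)) + 1*(1)*conj(exp(-2*I*pi/3))
  = (1) + (exp(-2*I*pi/3)) + (exp(2*I*pi/3)) + (1) + (exp(-2*I*pi/3)) + (exp(2*I*pi/3))
  = 0.
(Exp terms are combined using exp(i*s)*conj(exp(i*t)) = exp(i*(s-t)), and sums of them are collapsed using the identity that for every m > 1 the m distinct m-th roots of unity sum to 0, e.g. 1 + exp(2*I*pi/3) + exp(-2*I*pi/3) = 0.)
Dividing by |G| = 6 gives 0/6 = 0, matching the row-orthogonality relation <chi_0, chi_2> = [chi_0 = chi_2].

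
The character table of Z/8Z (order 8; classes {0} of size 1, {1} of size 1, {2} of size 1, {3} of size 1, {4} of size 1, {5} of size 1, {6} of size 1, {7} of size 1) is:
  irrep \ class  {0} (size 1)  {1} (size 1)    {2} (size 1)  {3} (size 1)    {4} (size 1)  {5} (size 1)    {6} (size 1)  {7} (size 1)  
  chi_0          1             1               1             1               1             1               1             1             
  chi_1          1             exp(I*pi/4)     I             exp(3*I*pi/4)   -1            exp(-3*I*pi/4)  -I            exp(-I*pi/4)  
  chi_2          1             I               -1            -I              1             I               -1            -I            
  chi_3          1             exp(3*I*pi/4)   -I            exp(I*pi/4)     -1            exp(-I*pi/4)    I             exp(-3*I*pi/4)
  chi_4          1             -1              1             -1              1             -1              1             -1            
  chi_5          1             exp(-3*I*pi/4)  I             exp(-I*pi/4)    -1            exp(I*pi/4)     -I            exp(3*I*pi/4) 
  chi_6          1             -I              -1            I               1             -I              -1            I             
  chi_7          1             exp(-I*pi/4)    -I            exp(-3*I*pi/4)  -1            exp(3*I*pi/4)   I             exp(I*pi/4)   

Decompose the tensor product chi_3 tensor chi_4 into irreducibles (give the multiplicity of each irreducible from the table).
chi_3 tensor chi_4 = chi_7 (all other irreducibles have multiplicity 0).

Why: The character of a tensor product is the pointwise product (chi_3 * chi_4)(C) = chi_3(C) * chi_4(C):
  {0}: (1)*(1), {1}: (exp(3*I*pi/4))*(-1), {2}: (-I)*(1), {3}: (exp(I*pi/4))*(-1), {4}: (-1)*(1), {5}: (exp(-I*pi/4))*(-1), {6}: (I)*(1), {7}: (exp(-3*I*pi/4))*(-1)
so (chi_3 * chi_4) takes values
  {0} -> 1, {1} -> -exp(3*I*pi/4), {2} -> -I, {3} -> -exp(I*pi/4), {4} -> -1, {5} -> -exp(-I*pi/4), {6} -> I, {7} -> -exp(-3*I*pi/4).
Now take the inner product of this character with each irreducible chi from the table, <chi_3*chi_4, chi> = (1/8) sum_C |C| (chi_3*chi_4)(C) conj(chi(C)):
  <chi_3*chi_4, chi_0> = (1/8)[1*(1)*conj(1) + 1*(-exp(3*I*pi/4))*conj(1) + 1*(-I)*conj(1) + 1*(-exp(I*pi/4))*conj(1) + 1*(-1)*conj(1) + 1*(-exp(-I*pi/4))*conj(1) + 1*(I)*conj(1) + 1*(-exp(-3*I*pi/4))*conj(1)]
      = (1/8)[(1) + (-exp(3*I*pi/4)) + (-I) + (-exp(I*pi/4)) + (-1) + (-exp(-I*pi/4)) + (I) + (-exp(-3*I*pi/4))] = 0/8 = 0
  <chi_3*chi_4, chi_1> = (1/8)[1*(1)*conj(1) + 1*(-exp(3*I*pi/4))*conj(exp(I*pi/4)) + 1*(-I)*conj(I) + 1*(-exp(I*pi/4))*conj(exp(3*I*pi/4)) + 1*(-1)*conj(-1) + 1*(-exp(-I*pi/4))*conj(exp(-3*I*pi/4)) + 1*(I)*conj(-I) + 1*(-exp(-3*I*pi/4))*conj(exp(-I*pi/4))]
      = (1/8)[(1) + (-I) + (-1) + (I) + (1) + (-I) + (-1) + (I)] = 0/8 = 0
  <chi_3*chi_4, chi_2> = (1/8)[1*(1)*conj(1) + 1*(-exp(3*I*pi/4))*conj(I) + 1*(-I)*conj(-1) + 1*(-exp(I*pi/4))*conj(-I) + 1*(-1)*conj(1) + 1*(-exp(-I*pi/4))*conj(I) + 1*(I)*conj(-1) + 1*(-exp(-3*I*pi/4))*conj(-I)]
      = (1/8)[(1) + (exp(-3*I*pi/4)) + (I) + (-exp(3*I*pi/4)) + (-1) + (exp(I*pi/4)) + (-I) + (-exp(-I*pi/4))] = 0/8 = 0
  <chi_3*chi_4, chi_3> = (1/8)[1*(1)*conj(1) + 1*(-exp(3*I*pi/4))*conj(exp(3*I*pi/4)) + 1*(-I)*conj(-I) + 1*(-exp(I*pi/4))*conj(exp(I*pi/4)) + 1*(-1)*conj(-1) + 1*(-exp(-I*pi/4))*conj(exp(-I*pi/4)) + 1*(I)*conj(I) + 1*(-exp(-3*I*pi/4))*conj(exp(-3*I*pi/4))]
      = (1/8)[(1) + (-1) + (1) + (-1) + (1) + (-1) + (1) + (-1)] = 0/8 = 0
  <chi_3*chi_4, chi_4> = (1/8)[1*(1)*conj(1) + 1*(-exp(3*I*pi/4))*conj(-1) + 1*(-I)*conj(1) + 1*(-exp(I*pi/4))*conj(-1) + 1*(-1)*conj(1) + 1*(-exp(-I*pi/4))*conj(-1) + 1*(I)*conj(1) + 1*(-exp(-3*I*pi/4))*conj(-1)]
      = (1/8)[(1) + (exp(3*I*pi/4)) + (-I) + (exp(I*pi/4)) + (-1) + (exp(-I*pi/4)) + (I) + (exp(-3*I*pi/4))] = 0/8 = 0
  <chi_3*chi_4, chi_5> = (1/8)[1*(1)*conj(1) + 1*(-exp(3*I*pi/4))*conj(exp(-3*I*pi/4)) + 1*(-I)*conj(I) + 1*(-exp(I*pi/4))*conj(exp(-I*pi/4)) + 1*(-1)*conj(-1) + 1*(-exp(-I*pi/4))*conj(exp(I*pi/4)) + 1*(I)*conj(-I) + 1*(-exp(-3*I*pi/4))*conj(exp(3*I*pi/4))]
      = (1/8)[(1) + (I) + (-1) + (-I) + (1) + (I) + (-1) + (-I)] = 0/8 = 0
  <chi_3*chi_4, chi_6> = (1/8)[1*(1)*conj(1) + 1*(-exp(3*I*pi/4))*conj(-I) + 1*(-I)*conj(-1) + 1*(-exp(I*pi/4))*conj(I) + 1*(-1)*conj(1) + 1*(-exp(-I*pi/4))*conj(-I) + 1*(I)*conj(-1) + 1*(-exp(-3*I*pi/4))*conj(I)]
      = (1/8)[(1) + (-exp(-3*I*pi/4)) + (I) + (exp(3*I*pi/4)) + (-1) + (-exp(I*pi/4)) + (-I) + (exp(-I*pi/4))] = 0/8 = 0
  <chi_3*chi_4, chi_7> = (1/8)[1*(1)*conj(1) + 1*(-exp(3*I*pi/4))*conj(exp(-I*pi/4)) + 1*(-I)*conj(-I) + 1*(-exp(I*pi/4))*conj(exp(-3*I*pi/4)) + 1*(-1)*conj(-1) + 1*(-exp(-I*pi/4))*conj(exp(3*I*pi/4)) + 1*(I)*conj(I) + 1*(-exp(-3*I*pi/4))*conj(exp(I*pi/4))]
      = (1/8)[(1) + (1) + (1) + (1) + (1) + (1) + (1) + (1)] = 8/8 = 1
(Exp terms are combined using exp(i*s)*conj(exp(i*t)) = exp(i*(s-t)), and sums of them are collapsed using the identity that for every m > 1 the m distinct m-th roots of unity sum to 0, e.g. 1 + exp(2*I*pi/3) + exp(-2*I*pi/3) = 0.)
Hence the multiplicities are chi_7: 1. Dimension check: dim(chi_3)*dim(chi_4) = 1*1 = 1 and sum (mult * dim) = 1*1 = 1.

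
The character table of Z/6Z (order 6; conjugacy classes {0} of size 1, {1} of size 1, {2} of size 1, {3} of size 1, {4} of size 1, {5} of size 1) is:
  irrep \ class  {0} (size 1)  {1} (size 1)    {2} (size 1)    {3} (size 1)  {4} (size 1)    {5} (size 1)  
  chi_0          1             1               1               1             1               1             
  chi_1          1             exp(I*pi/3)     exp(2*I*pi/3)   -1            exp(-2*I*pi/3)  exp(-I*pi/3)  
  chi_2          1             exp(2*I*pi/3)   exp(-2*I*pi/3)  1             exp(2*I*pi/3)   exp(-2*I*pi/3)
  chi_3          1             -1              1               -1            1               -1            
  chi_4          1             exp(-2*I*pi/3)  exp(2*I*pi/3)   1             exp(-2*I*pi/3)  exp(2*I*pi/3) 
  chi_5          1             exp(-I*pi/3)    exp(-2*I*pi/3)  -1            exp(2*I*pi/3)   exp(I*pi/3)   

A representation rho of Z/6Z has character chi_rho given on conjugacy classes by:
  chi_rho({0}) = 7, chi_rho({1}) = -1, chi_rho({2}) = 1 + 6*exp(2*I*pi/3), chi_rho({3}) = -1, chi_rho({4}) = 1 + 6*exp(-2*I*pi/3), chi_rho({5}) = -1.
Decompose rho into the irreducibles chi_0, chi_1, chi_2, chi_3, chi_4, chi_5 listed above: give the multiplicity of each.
Multiplicities: chi_0: 0, chi_1: 3, chi_2: 0, chi_3: 1, chi_4: 3, chi_5: 0.

Reasoning: Use <chi_rho, chi> = (1/|G|) sum_C |C| * chi_rho(C) * conj(chi(C)) with |G| = 6 for each irreducible chi in the table:
  <chi_rho, chi_0> = (1/6)[1*(7)*conj(1) + 1*(-1)*conj(1) + 1*(1 + 6*exp(2*I*pi/3))*conj(1) + 1*(-1)*conj(1) + 1*(1 + 6*exp(-2*I*pi/3))*conj(1) + 1*(-1)*conj(1)]
      = (1/6)[(7) + (-1) + (1 + 6*exp(2*I*pi/3)) + (-1) + (1 + 6*exp(-2*I*pi/3)) + (-1)] = 0/6 = 0
  <chi_rho, chi_1> = (1/6)[1*(7)*conj(1) + 1*(-1)*conj(exp(I*pi/3)) + 1*(1 + 6*exp(2*I*pi/3))*conj(exp(2*I*pi/3)) + 1*(-1)*conj(-1) + 1*(1 + 6*exp(-2*I*pi/3))*conj(exp(-2*I*pi/3)) + 1*(-1)*conj(exp(-I*pi/3))]
      = (1/6)[(7) + (-exp(-I*pi/3)) + (6 + exp(-2*I*pi/3)) + (1) + (6 + exp(2*I*pi/3)) + (-exp(I*pi/3))] = 18/6 = 3
  <chi_rho, chi_2> = (1/6)[1*(7)*conj(1) + 1*(-1)*conj(exp(2*I*pi/3)) + 1*(1 + 6*exp(2*I*pi/3))*conj(exp(-2*I*pi/3)) + 1*(-1)*conj(1) + 1*(1 + 6*exp(-2*I*pi/3))*conj(exp(2*I*pi/3)) + 1*(-1)*conj(exp(-2*I*pi/3))]
      = (1/6)[(7) + (3*exp(-I*pi/3) - exp(-2*I*pi/3) + 3*exp(2*I*pi/3)) + (6*exp(-2*I*pi/3) + exp(2*I*pi/3)) + (-1) + (exp(-2*I*pi/3) + 6*exp(2*I*pi/3)) + (3*exp(-2*I*pi/3) - exp(2*I*pi/3) + 3*exp(I*pi/3))] = 0/6 = 0
  <chi_rho, chi_3> = (1/6)[1*(7)*conj(1) + 1*(-1)*conj(-1) + 1*(1 + 6*exp(2*I*pi/3))*conj(1) + 1*(-1)*conj(-1) + 1*(1 + 6*exp(-2*I*pi/3))*conj(1) + 1*(-1)*conj(-1)]
      = (1/6)[(7) + (1) + (1 + 6*exp(2*I*pi/3)) + (1) + (1 + 6*exp(-2*I*pi/3)) + (1)] = 6/6 = 1
  <chi_rho, chi_4> = (1/6)[1*(7)*conj(1) + 1*(-1)*conj(exp(-2*I*pi/3)) + 1*(1 + 6*exp(2*I*pi/3))*conj(exp(2*I*pi/3)) + 1*(-1)*conj(1) + 1*(1 + 6*exp(-2*I*pi/3))*conj(exp(-2*I*pi/3)) + 1*(-1)*conj(exp(2*I*pi/3))]
      = (1/6)[(7) + (-exp(2*I*pi/3)) + (6 + exp(-2*I*pi/3)) + (-1) + (6 + exp(2*I*pi/3)) + (-exp(-2*I*pi/3))] = 18/6 = 3
  <chi_rho, chi_5> = (1/6)[1*(7)*conj(1) + 1*(-1)*conj(exp(-I*pi/3)) + 1*(1 + 6*exp(2*I*pi/3))*conj(exp(-2*I*pi/3)) + 1*(-1)*conj(-1) + 1*(1 + 6*exp(-2*I*pi/3))*conj(exp(2*I*pi/3)) + 1*(-1)*conj(exp(I*pi/3))]
      = (1/6)[(7) + (3*exp(-I*pi/3) - exp(I*pi/3) + 3*exp(2*I*pi/3)) + (6*exp(-2*I*pi/3) + exp(2*I*pi/3)) + (1) + (exp(-2*I*pi/3) + 6*exp(2*I*pi/3)) + (3*exp(-2*I*pi/3) - exp(-I*pi/3) + 3*exp(I*pi/3))] = 0/6 = 0
(Exp terms are combined using exp(i*s)*conj(exp(i*t)) = exp(i*(s-t)), and sums of them are collapsed using the identity that for every m > 1 the m distinct m-th roots of unity sum to 0, e.g. 1 + exp(2*I*pi/3) + exp(-2*I*pi/3) = 0.)
Dimension check: dim(rho) = sum (mult * dim) = 0*1 + 3*1 + 0*1 + 1*1 + 3*1 + 0*1 = 7 = chi_rho(e) = 7.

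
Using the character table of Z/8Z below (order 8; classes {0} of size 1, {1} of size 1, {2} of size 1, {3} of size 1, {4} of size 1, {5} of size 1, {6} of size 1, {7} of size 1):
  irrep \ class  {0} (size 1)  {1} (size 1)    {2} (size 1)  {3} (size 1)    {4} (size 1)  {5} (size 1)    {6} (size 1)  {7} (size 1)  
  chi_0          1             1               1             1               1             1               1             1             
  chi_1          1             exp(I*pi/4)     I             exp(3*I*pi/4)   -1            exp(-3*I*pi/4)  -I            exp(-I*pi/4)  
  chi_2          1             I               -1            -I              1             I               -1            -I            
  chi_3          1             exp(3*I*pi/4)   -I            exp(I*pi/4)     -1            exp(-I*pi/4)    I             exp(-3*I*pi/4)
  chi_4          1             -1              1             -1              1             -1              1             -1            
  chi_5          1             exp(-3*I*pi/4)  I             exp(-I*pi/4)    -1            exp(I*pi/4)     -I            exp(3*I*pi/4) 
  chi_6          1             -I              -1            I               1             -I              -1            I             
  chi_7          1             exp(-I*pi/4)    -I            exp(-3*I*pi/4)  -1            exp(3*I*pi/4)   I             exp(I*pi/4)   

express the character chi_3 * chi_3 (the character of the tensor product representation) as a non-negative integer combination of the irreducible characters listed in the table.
chi_3 tensor chi_3 = chi_6 (all other irreducibles have multiplicity 0).

Reasoning: The character of a tensor product is the pointwise product (chi_3 * chi_3)(C) = chi_3(C) * chi_3(C):
  {0}: (1)*(1), {1}: (exp(3*I*pi/4))*(exp(3*I*pi/4)), {2}: (-I)*(-I), {3}: (exp(I*pi/4))*(exp(I*pi/4)), {4}: (-1)*(-1), {5}: (exp(-I*pi/4))*(exp(-I*pi/4)), {6}: (I)*(I), {7}: (exp(-3*I*pi/4))*(exp(-3*I*pi/4))
so (chi_3 * chi_3) takes values
  {0} -> 1, {1} -> -I, {2} -> -1, {3} -> I, {4} -> 1, {5} -> -I, {6} -> -1, {7} -> I.
Now take the inner product of this character with each irreducible chi from the table, <chi_3*chi_3, chi> = (1/8) sum_C |C| (chi_3*chi_3)(C) conj(chi(C)):
  <chi_3*chi_3, chi_0> = (1/8)[1*(1)*conj(1) + 1*(-I)*conj(1) + 1*(-1)*conj(1) + 1*(I)*conj(1) + 1*(1)*conj(1) + 1*(-I)*conj(1) + 1*(-1)*conj(1) + 1*(I)*conj(1)]
      = (1/8)[(1) + (-I) + (-1) + (I) + (1) + (-I) + (-1) + (I)] = 0/8 = 0
  <chi_3*chi_3, chi_1> = (1/8)[1*(1)*conj(1) + 1*(-I)*conj(exp(I*pi/4)) + 1*(-1)*conj(I) + 1*(I)*conj(exp(3*I*pi/4)) + 1*(1)*conj(-1) + 1*(-I)*conj(exp(-3*I*pi/4)) + 1*(-1)*conj(-I) + 1*(I)*conj(exp(-I*pi/4))]
      = (1/8)[(1) + (-exp(I*pi/4)) + (I) + (exp(-I*pi/4)) + (-1) + (-exp(-3*I*pi/4)) + (-I) + (exp(3*I*pi/4))] = 0/8 = 0
  <chi_3*chi_3, chi_2> = (1/8)[1*(1)*conj(1) + 1*(-I)*conj(I) + 1*(-1)*conj(-1) + 1*(I)*conj(-I) + 1*(1)*conj(1) + 1*(-I)*conj(I) + 1*(-1)*conj(-1) + 1*(I)*conj(-I)]
      = (1/8)[(1) + (-1) + (1) + (-1) + (1) + (-1) + (1) + (-1)] = 0/8 = 0
  <chi_3*chi_3, chi_3> = (1/8)[1*(1)*conj(1) + 1*(-I)*conj(exp(3*I*pi/4)) + 1*(-1)*conj(-I) + 1*(I)*conj(exp(I*pi/4)) + 1*(1)*conj(-1) + 1*(-I)*conj(exp(-I*pi/4)) + 1*(-1)*conj(I) + 1*(I)*conj(exp(-3*I*pi/4))]
      = (1/8)[(1) + (-exp(-I*pi/4)) + (-I) + (exp(I*pi/4)) + (-1) + (-exp(3*I*pi/4)) + (I) + (exp(-3*I*pi/4))] = 0/8 = 0
  <chi_3*chi_3, chi_4> = (1/8)[1*(1)*conj(1) + 1*(-I)*conj(-1) + 1*(-1)*conj(1) + 1*(I)*conj(-1) + 1*(1)*conj(1) + 1*(-I)*conj(-1) + 1*(-1)*conj(1) + 1*(I)*conj(-1)]
      = (1/8)[(1) + (I) + (-1) + (-I) + (1) + (I) + (-1) + (-I)] = 0/8 = 0
  <chi_3*chi_3, chi_5> = (1/8)[1*(1)*conj(1) + 1*(-I)*conj(exp(-3*I*pi/4)) + 1*(-1)*conj(I) + 1*(I)*conj(exp(-I*pi/4)) + 1*(1)*conj(-1) + 1*(-I)*conj(exp(I*pi/4)) + 1*(-1)*conj(-I) + 1*(I)*conj(exp(3*I*pi/4))]
      = (1/8)[(1) + (-exp(-3*I*pi/4)) + (I) + (exp(3*I*pi/4)) + (-1) + (-exp(I*pi/4)) + (-I) + (exp(-I*pi/4))] = 0/8 = 0
  <chi_3*chi_3, chi_6> = (1/8)[1*(1)*conj(1) + 1*(-I)*conj(-I) + 1*(-1)*conj(-1) + 1*(I)*conj(I) + 1*(1)*conj(1) + 1*(-I)*conj(-I) + 1*(-1)*conj(-1) + 1*(I)*conj(I)]
      = (1/8)[(1) + (1) + (1) + (1) + (1) + (1) + (1) + (1)] = 8/8 = 1
  <chi_3*chi_3, chi_7> = (1/8)[1*(1)*conj(1) + 1*(-I)*conj(exp(-I*pi/4)) + 1*(-1)*conj(-I) + 1*(I)*conj(exp(-3*I*pi/4)) + 1*(1)*conj(-1) + 1*(-I)*conj(exp(3*I*pi/4)) + 1*(-1)*conj(I) + 1*(I)*conj(exp(I*pi/4))]
      = (1/8)[(1) + (-exp(3*I*pi/4)) + (-I) + (exp(-3*I*pi/4)) + (-1) + (-exp(-I*pi/4)) + (I) + (exp(I*pi/4))] = 0/8 = 0
(Exp terms are combined using exp(i*s)*conj(exp(i*t)) = exp(i*(s-t)), and sums of them are collapsed using the identity that for every m > 1 the m distinct m-th roots of unity sum to 0, e.g. 1 + exp(2*I*pi/3) + exp(-2*I*pi/3) = 0.)
Hence the multiplicities are chi_6: 1. Dimension check: dim(chi_3)*dim(chi_3) = 1*1 = 1 and sum (mult * dim) = 1*1 = 1.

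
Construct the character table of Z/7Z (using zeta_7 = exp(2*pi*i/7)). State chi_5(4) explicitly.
Character table of Z/7Z (irreps indexed chi_0,...,chi_6 with chi_k(m) = zeta_7^(k*m), zeta_7 = exp(2*pi*i/7)):
  irrep \ class  {0} (size 1)  {1} (size 1)    {2} (size 1)    {3} (size 1)    {4} (size 1)    {5} (size 1)    {6} (size 1)  
  chi_0          1             1               1               1               1               1               1             
  chi_1          1             exp(2*I*pi/7)   exp(4*I*pi/7)   exp(6*I*pi/7)   exp(-6*I*pi/7)  exp(-4*I*pi/7)  exp(-2*I*pi/7)
  chi_2          1             exp(4*I*pi/7)   exp(-6*I*pi/7)  exp(-2*I*pi/7)  exp(2*I*pi/7)   exp(6*I*pi/7)   exp(-4*I*pi/7)
  chi_3          1             exp(6*I*pi/7)   exp(-2*I*pi/7)  exp(4*I*pi/7)   exp(-4*I*pi/7)  exp(2*I*pi/7)   exp(-6*I*pi/7)
  chi_4          1             exp(-6*I*pi/7)  exp(2*I*pi/7)   exp(-4*I*pi/7)  exp(4*I*pi/7)   exp(-2*I*pi/7)  exp(6*I*pi/7) 
  chi_5          1             exp(-4*I*pi/7)  exp(6*I*pi/7)   exp(2*I*pi/7)   exp(-2*I*pi/7)  exp(-6*I*pi/7)  exp(4*I*pi/7) 
  chi_6          1             exp(-2*I*pi/7)  exp(-4*I*pi/7)  exp(-6*I*pi/7)  exp(6*I*pi/7)   exp(4*I*pi/7)   exp(2*I*pi/7) 

Spot check: chi_5(4) = zeta_7^(5*4) = zeta_7^20 = exp(-2*I*pi/7).

Explanation: Z/7Z is abelian, so all 7 irreducible complex representations are 1-dimensional. They are given by chi_k(m) = zeta_7^(k*m) for k = 0,...,6. Row orthogonality: sum_m chi_k(m) conj(chi_l(m)) = 7 * [k = l].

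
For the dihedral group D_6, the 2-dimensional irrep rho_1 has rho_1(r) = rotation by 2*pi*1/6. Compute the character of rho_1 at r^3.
chi_{rho_1}(r^3) = 2*cos(2*pi*1*3/6) = -2

rho_1(r^3) is rotation by angle 2*pi*1*3/6, whose trace is 2*cos(2*pi*1*3/6) = -2.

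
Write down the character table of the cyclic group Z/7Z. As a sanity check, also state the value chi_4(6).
Character table of Z/7Z (irreps indexed chi_0,...,chi_6 with chi_k(m) = zeta_7^(k*m), zeta_7 = exp(2*pi*i/7)):
  irrep \ class  {0} (size 1)  {1} (size 1)    {2} (size 1)    {3} (size 1)    {4} (size 1)    {5} (size 1)    {6} (size 1)  
  chi_0          1             1               1               1               1               1               1             
  chi_1          1             exp(2*I*pi/7)   exp(4*I*pi/7)   exp(6*I*pi/7)   exp(-6*I*pi/7)  exp(-4*I*pi/7)  exp(-2*I*pi/7)
  chi_2          1             exp(4*I*pi/7)   exp(-6*I*pi/7)  exp(-2*I*pi/7)  exp(2*I*pi/7)   exp(6*I*pi/7)   exp(-4*I*pi/7)
  chi_3          1             exp(6*I*pi/7)   exp(-2*I*pi/7)  exp(4*I*pi/7)   exp(-4*I*pi/7)  exp(2*I*pi/7)   exp(-6*I*pi/7)
  chi_4          1             exp(-6*I*pi/7)  exp(2*I*pi/7)   exp(-4*I*pi/7)  exp(4*I*pi/7)   exp(-2*I*pi/7)  exp(6*I*pi/7) 
  chi_5          1             exp(-4*I*pi/7)  exp(6*I*pi/7)   exp(2*I*pi/7)   exp(-2*I*pi/7)  exp(-6*I*pi/7)  exp(4*I*pi/7) 
  chi_6          1             exp(-2*I*pi/7)  exp(-4*I*pi/7)  exp(-6*I*pi/7)  exp(6*I*pi/7)   exp(4*I*pi/7)   exp(2*I*pi/7) 

Spot check: chi_4(6) = zeta_7^(4*6) = zeta_7^24 = exp(6*I*pi/7).

Details: Z/7Z is abelian, so all 7 irreducible complex representations are 1-dimensional. They are given by chi_k(m) = zeta_7^(k*m) for k = 0,...,6. Row orthogonality: sum_m chi_k(m) conj(chi_l(m)) = 7 * [k = l].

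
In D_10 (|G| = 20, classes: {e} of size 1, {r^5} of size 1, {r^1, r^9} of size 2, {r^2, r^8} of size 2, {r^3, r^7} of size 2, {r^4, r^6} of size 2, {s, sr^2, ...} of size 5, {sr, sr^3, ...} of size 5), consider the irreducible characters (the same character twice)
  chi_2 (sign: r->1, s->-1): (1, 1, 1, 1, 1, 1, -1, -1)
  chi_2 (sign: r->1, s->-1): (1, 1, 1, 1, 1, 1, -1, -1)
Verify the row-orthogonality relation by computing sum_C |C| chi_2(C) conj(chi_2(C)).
Sum = 20 = |G| = 20; so <chi_2, chi_2> = 1 (norm-1 confirms irreducibility).

Solution. Compute term by term over conjugacy classes (|C| * chi_2(C) * conj(chi_2(C))):
  1*(1)*conj(1) + 1*(1)*conj(1) + 2*(1)*conj(1) + 2*(1)*conj(1) + 2*(1)*conj(1) + 2*(1)*conj(1) + 5*(-1)*conj(-1) + 5*(-1)*conj(-1)
  = (1) + (1) + (2) + (2) + (2) + (2) + (5) + (5)
  = 20.
Dividing by |G| = 20 gives 20/20 = 1, matching the row-orthogonality relation <chi_2, chi_2> = [chi_2 = chi_2].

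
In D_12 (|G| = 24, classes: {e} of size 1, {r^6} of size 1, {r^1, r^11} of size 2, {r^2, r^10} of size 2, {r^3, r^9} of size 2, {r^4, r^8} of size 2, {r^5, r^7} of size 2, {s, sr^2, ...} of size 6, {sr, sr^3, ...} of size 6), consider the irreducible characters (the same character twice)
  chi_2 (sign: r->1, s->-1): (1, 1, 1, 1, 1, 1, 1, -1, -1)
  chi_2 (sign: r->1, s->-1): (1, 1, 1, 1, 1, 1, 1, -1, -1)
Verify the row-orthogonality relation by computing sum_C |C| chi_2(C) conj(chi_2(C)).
Sum = 24 = |G| = 24; so <chi_2, chi_2> = 1 (norm-1 confirms irreducibility).

Compute term by term over conjugacy classes (|C| * chi_2(C) * conj(chi_2(C))):
  1*(1)*conj(1) + 1*(1)*conj(1) + 2*(1)*conj(1) + 2*(1)*conj(1) + 2*(1)*conj(1) + 2*(1)*conj(1) + 2*(1)*conj(1) + 6*(-1)*conj(-1) + 6*(-1)*conj(-1)
  = (1) + (1) + (2) + (2) + (2) + (2) + (2) + (6) + (6)
  = 24.
Dividing by |G| = 24 gives 24/24 = 1, matching the row-orthogonality relation <chi_2, chi_2> = [chi_2 = chi_2].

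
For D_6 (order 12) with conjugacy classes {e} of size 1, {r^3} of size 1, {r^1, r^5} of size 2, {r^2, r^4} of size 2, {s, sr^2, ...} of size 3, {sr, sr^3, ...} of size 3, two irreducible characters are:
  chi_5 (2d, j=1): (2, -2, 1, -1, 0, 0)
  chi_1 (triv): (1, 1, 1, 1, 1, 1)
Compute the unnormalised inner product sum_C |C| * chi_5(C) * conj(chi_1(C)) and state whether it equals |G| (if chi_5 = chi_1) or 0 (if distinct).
Sum = 0; so <chi_5, chi_1> = 0 (distinct irreducibles are orthogonal).

Argument: Compute term by term over conjugacy classes (|C| * chi_5(C) * conj(chi_1(C))):
  1*(2)*conj(1) + 1*(-2)*conj(1) + 2*(1)*conj(1) + 2*(-1)*conj(1) + 3*(0)*conj(1) + 3*(0)*conj(1)
  = (2) + (-2) + (2) + (-2) + (0) + (0)
  = 0.
Dividing by |G| = 12 gives 0/12 = 0, matching the row-orthogonality relation <chi_5, chi_1> = [chi_5 = chi_1].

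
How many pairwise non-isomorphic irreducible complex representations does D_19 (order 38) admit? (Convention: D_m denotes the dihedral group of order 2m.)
11

Why: The number of irreducible complex representations of a finite group equals its number of conjugacy classes. D_19 has 11 conjugacy classes ((n+3)/2 for n odd), so D_19 (order 38) has exactly 11 irreducible complex representations.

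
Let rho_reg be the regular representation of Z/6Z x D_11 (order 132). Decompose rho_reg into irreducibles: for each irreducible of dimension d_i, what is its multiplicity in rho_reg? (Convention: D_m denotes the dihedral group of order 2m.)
Each irreducible V_i of dimension d_i appears with multiplicity d_i, i.e. rho_reg = (direct sum over all irreducibles V_i) d_i V_i. The irreducible dimensions for Z/6Z x D_11 are 1, 1, 1, 1, 1, 1, 1, 1, 1, 1, 1, 1, 2, 2, 2, 2, 2, 2, 2, 2, 2, 2, 2, 2, 2, 2, 2, 2, 2, 2, 2, 2, 2, 2, 2, 2, 2, 2, 2, 2, 2, 2: 12 irreducibles of dimension 1, each with multiplicity 1; 30 irreducibles of dimension 2, each with multiplicity 2. Total dimension 12*1*1 + 30*2*2 = 132 = |G|.

Working: General theorem: in the regular representation of a finite group G, each irreducible appears with multiplicity equal to its dimension. Check: dim(rho_reg) = sum d_i^2 = 1 + 1 + 1 + 1 + 1 + 1 + 1 + 1 + 1 + 1 + 1 + 1 + 4 + 4 + 4 + 4 + 4 + 4 + 4 + 4 + 4 + 4 + 4 + 4 + 4 + 4 + 4 + 4 + 4 + 4 + 4 + 4 + 4 + 4 + 4 + 4 + 4 + 4 + 4 + 4 + 4 + 4 = 132 = |G|.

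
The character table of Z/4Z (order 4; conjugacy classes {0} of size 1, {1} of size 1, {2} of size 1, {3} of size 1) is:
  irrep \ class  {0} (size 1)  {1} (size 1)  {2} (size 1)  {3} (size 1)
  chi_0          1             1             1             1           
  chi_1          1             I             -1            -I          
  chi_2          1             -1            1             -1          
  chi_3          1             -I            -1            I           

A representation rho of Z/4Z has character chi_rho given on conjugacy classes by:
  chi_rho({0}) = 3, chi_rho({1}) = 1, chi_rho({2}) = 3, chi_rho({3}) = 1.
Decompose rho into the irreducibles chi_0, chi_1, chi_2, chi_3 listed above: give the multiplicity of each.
Multiplicities: chi_0: 2, chi_1: 0, chi_2: 1, chi_3: 0.

Justification: Use <chi_rho, chi> = (1/|G|) sum_C |C| * chi_rho(C) * conj(chi(C)) with |G| = 4 for each irreducible chi in the table:
  <chi_rho, chi_0> = (1/4)[1*(3)*conj(1) + 1*(1)*conj(1) + 1*(3)*conj(1) + 1*(1)*conj(1)]
      = (1/4)[(3) + (1) + (3) + (1)] = 8/4 = 2
  <chi_rho, chi_1> = (1/4)[1*(3)*conj(1) + 1*(1)*conj(I) + 1*(3)*conj(-1) + 1*(1)*conj(-I)]
      = (1/4)[(3) + (-I) + (-3) + (I)] = 0/4 = 0
  <chi_rho, chi_2> = (1/4)[1*(3)*conj(1) + 1*(1)*conj(-1) + 1*(3)*conj(1) + 1*(1)*conj(-1)]
      = (1/4)[(3) + (-1) + (3) + (-1)] = 4/4 = 1
  <chi_rho, chi_3> = (1/4)[1*(3)*conj(1) + 1*(1)*conj(-I) + 1*(3)*conj(-1) + 1*(1)*conj(I)]
      = (1/4)[(3) + (I) + (-3) + (-I)] = 0/4 = 0
(Exp terms are combined using exp(i*s)*conj(exp(i*t)) = exp(i*(s-t)), and sums of them are collapsed using the identity that for every m > 1 the m distinct m-th roots of unity sum to 0, e.g. 1 + exp(2*I*pi/3) + exp(-2*I*pi/3) = 0.)
Dimension check: dim(rho) = sum (mult * dim) = 2*1 + 0*1 + 1*1 + 0*1 = 3 = chi_rho(e) = 3.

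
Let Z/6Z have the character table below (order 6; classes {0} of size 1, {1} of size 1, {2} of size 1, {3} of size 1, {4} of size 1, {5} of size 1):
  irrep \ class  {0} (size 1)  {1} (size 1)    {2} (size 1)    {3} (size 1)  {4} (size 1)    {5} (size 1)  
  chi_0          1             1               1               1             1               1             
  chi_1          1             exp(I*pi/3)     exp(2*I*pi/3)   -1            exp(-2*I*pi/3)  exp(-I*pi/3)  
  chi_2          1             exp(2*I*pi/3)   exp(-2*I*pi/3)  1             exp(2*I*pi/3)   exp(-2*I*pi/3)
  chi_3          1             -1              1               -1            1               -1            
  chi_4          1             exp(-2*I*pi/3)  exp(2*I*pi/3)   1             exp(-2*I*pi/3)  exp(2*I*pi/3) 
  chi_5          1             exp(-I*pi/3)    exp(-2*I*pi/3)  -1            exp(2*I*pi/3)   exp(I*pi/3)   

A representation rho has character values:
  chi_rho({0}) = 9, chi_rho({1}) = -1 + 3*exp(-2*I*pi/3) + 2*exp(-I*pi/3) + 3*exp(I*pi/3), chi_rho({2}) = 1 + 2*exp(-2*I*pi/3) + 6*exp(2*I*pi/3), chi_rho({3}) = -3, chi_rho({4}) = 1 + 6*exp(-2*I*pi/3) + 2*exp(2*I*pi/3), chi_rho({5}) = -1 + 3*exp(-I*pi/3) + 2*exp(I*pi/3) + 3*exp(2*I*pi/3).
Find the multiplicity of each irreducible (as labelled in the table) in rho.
Multiplicities: chi_0: 0, chi_1: 3, chi_2: 0, chi_3: 1, chi_4: 3, chi_5: 2.

Why: Use <chi_rho, chi> = (1/|G|) sum_C |C| * chi_rho(C) * conj(chi(C)) with |G| = 6 for each irreducible chi in the table:
  <chi_rho, chi_0> = (1/6)[1*(9)*conj(1) + 1*(-1 + 3*exp(-2*I*pi/3) + 2*exp(-I*pi/3) + 3*exp(I*pi/3))*conj(1) + 1*(1 + 2*exp(-2*I*pi/3) + 6*exp(2*I*pi/3))*conj(1) + 1*(-3)*conj(1) + 1*(1 + 6*exp(-2*I*pi/3) + 2*exp(2*I*pi/3))*conj(1) + 1*(-1 + 3*exp(-I*pi/3) + 2*exp(I*pi/3) + 3*exp(2*I*pi/3))*conj(1)]
      = (1/6)[(9) + (-1 + 3*exp(-2*I*pi/3) + 2*exp(-I*pi/3) + 3*exp(I*pi/3)) + (1 + 2*exp(-2*I*pi/3) + 6*exp(2*I*pi/3)) + (-3) + (1 + 6*exp(-2*I*pi/3) + 2*exp(2*I*pi/3)) + (-1 + 3*exp(-I*pi/3) + 2*exp(I*pi/3) + 3*exp(2*I*pi/3))] = 0/6 = 0
  <chi_rho, chi_1> = (1/6)[1*(9)*conj(1) + 1*(-1 + 3*exp(-2*I*pi/3) + 2*exp(-I*pi/3) + 3*exp(I*pi/3))*conj(exp(I*pi/3)) + 1*(1 + 2*exp(-2*I*pi/3) + 6*exp(2*I*pi/3))*conj(exp(2*I*pi/3)) + 1*(-3)*conj(-1) + 1*(1 + 6*exp(-2*I*pi/3) + 2*exp(2*I*pi/3))*conj(exp(-2*I*pi/3)) + 1*(-1 + 3*exp(-I*pi/3) + 2*exp(I*pi/3) + 3*exp(2*I*pi/3))*conj(exp(-I*pi/3))]
      = (1/6)[(9) + (2*exp(-2*I*pi/3) - exp(-I*pi/3)) + (6 + exp(-2*I*pi/3) + 2*exp(2*I*pi/3)) + (3) + (6 + 2*exp(-2*I*pi/3) + exp(2*I*pi/3)) + (-exp(I*pi/3) + 2*exp(2*I*pi/3))] = 18/6 = 3
  <chi_rho, chi_2> = (1/6)[1*(9)*conj(1) + 1*(-1 + 3*exp(-2*I*pi/3) + 2*exp(-I*pi/3) + 3*exp(I*pi/3))*conj(exp(2*I*pi/3)) + 1*(1 + 2*exp(-2*I*pi/3) + 6*exp(2*I*pi/3))*conj(exp(-2*I*pi/3)) + 1*(-3)*conj(1) + 1*(1 + 6*exp(-2*I*pi/3) + 2*exp(2*I*pi/3))*conj(exp(2*I*pi/3)) + 1*(-1 + 3*exp(-I*pi/3) + 2*exp(I*pi/3) + 3*exp(2*I*pi/3))*conj(exp(-2*I*pi/3))]
      = (1/6)[(9) + (-2 + 3*exp(-I*pi/3) - exp(-2*I*pi/3) + 3*exp(2*I*pi/3)) + (2 + 6*exp(-2*I*pi/3) + exp(2*I*pi/3)) + (-3) + (2 + exp(-2*I*pi/3) + 6*exp(2*I*pi/3)) + (-2 + 3*exp(-2*I*pi/3) - exp(2*I*pi/3) + 3*exp(I*pi/3))] = 0/6 = 0
  <chi_rho, chi_3> = (1/6)[1*(9)*conj(1) + 1*(-1 + 3*exp(-2*I*pi/3) + 2*exp(-I*pi/3) + 3*exp(I*pi/3))*conj(-1) + 1*(1 + 2*exp(-2*I*pi/3) + 6*exp(2*I*pi/3))*conj(1) + 1*(-3)*conj(-1) + 1*(1 + 6*exp(-2*I*pi/3) + 2*exp(2*I*pi/3))*conj(1) + 1*(-1 + 3*exp(-I*pi/3) + 2*exp(I*pi/3) + 3*exp(2*I*pi/3))*conj(-1)]
      = (1/6)[(9) + (1 - 3*exp(I*pi/3) - 2*exp(-I*pi/3) - 3*exp(-2*I*pi/3)) + (1 + 2*exp(-2*I*pi/3) + 6*exp(2*I*pi/3)) + (3) + (1 + 6*exp(-2*I*pi/3) + 2*exp(2*I*pi/3)) + (1 - 3*exp(2*I*pi/3) - 2*exp(I*pi/3) - 3*exp(-I*pi/3))] = 6/6 = 1
  <chi_rho, chi_4> = (1/6)[1*(9)*conj(1) + 1*(-1 + 3*exp(-2*I*pi/3) + 2*exp(-I*pi/3) + 3*exp(I*pi/3))*conj(exp(-2*I*pi/3)) + 1*(1 + 2*exp(-2*I*pi/3) + 6*exp(2*I*pi/3))*conj(exp(2*I*pi/3)) + 1*(-3)*conj(1) + 1*(1 + 6*exp(-2*I*pi/3) + 2*exp(2*I*pi/3))*conj(exp(-2*I*pi/3)) + 1*(-1 + 3*exp(-I*pi/3) + 2*exp(I*pi/3) + 3*exp(2*I*pi/3))*conj(exp(2*I*pi/3))]
      = (1/6)[(9) + (-exp(2*I*pi/3) + 2*exp(I*pi/3)) + (6 + exp(-2*I*pi/3) + 2*exp(2*I*pi/3)) + (-3) + (6 + 2*exp(-2*I*pi/3) + exp(2*I*pi/3)) + (2*exp(-I*pi/3) - exp(-2*I*pi/3))] = 18/6 = 3
  <chi_rho, chi_5> = (1/6)[1*(9)*conj(1) + 1*(-1 + 3*exp(-2*I*pi/3) + 2*exp(-I*pi/3) + 3*exp(I*pi/3))*conj(exp(-I*pi/3)) + 1*(1 + 2*exp(-2*I*pi/3) + 6*exp(2*I*pi/3))*conj(exp(-2*I*pi/3)) + 1*(-3)*conj(-1) + 1*(1 + 6*exp(-2*I*pi/3) + 2*exp(2*I*pi/3))*conj(exp(2*I*pi/3)) + 1*(-1 + 3*exp(-I*pi/3) + 2*exp(I*pi/3) + 3*exp(2*I*pi/3))*conj(exp(I*pi/3))]
      = (1/6)[(9) + (2 + 3*exp(-I*pi/3) - exp(I*pi/3) + 3*exp(2*I*pi/3)) + (2 + 6*exp(-2*I*pi/3) + exp(2*I*pi/3)) + (3) + (2 + exp(-2*I*pi/3) + 6*exp(2*I*pi/3)) + (2 + 3*exp(-2*I*pi/3) - exp(-I*pi/3) + 3*exp(I*pi/3))] = 12/6 = 2
(Exp terms are combined using exp(i*s)*conj(exp(i*t)) = exp(i*(s-t)), and sums of them are collapsed using the identity that for every m > 1 the m distinct m-th roots of unity sum to 0, e.g. 1 + exp(2*I*pi/3) + exp(-2*I*pi/3) = 0.)
Dimension check: dim(rho) = sum (mult * dim) = 0*1 + 3*1 + 0*1 + 1*1 + 3*1 + 2*1 = 9 = chi_rho(e) = 9.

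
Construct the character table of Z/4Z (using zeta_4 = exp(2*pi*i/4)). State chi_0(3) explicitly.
Character table of Z/4Z (irreps indexed chi_0,...,chi_3 with chi_k(m) = zeta_4^(k*m), zeta_4 = exp(2*pi*i/4)):
  irrep \ class  {0} (size 1)  {1} (size 1)  {2} (size 1)  {3} (size 1)
  chi_0          1             1             1             1           
  chi_1          1             I             -1            -I          
  chi_2          1             -1            1             -1          
  chi_3          1             -I            -1            I           

Spot check: chi_0(3) = zeta_4^(0*3) = zeta_4^0 = 1.

Argument: Z/4Z is abelian, so all 4 irreducible complex representations are 1-dimensional. They are given by chi_k(m) = zeta_4^(k*m) for k = 0,...,3. Row orthogonality: sum_m chi_k(m) conj(chi_l(m)) = 4 * [k = l].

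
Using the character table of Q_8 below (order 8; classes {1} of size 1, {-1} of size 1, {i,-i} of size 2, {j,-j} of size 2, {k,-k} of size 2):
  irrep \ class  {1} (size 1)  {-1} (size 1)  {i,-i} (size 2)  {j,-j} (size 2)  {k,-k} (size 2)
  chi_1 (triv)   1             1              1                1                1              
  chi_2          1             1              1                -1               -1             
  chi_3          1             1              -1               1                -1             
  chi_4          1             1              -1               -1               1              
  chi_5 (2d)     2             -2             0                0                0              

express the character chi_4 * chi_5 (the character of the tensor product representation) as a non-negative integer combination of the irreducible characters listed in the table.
chi_4 tensor chi_5 = chi_5 (all other irreducibles have multiplicity 0).

Details: The character of a tensor product is the pointwise product (chi_4 * chi_5)(C) = chi_4(C) * chi_5(C):
  {1}: (1)*(2), {-1}: (1)*(-2), {i,-i}: (-1)*(0), {j,-j}: (-1)*(0), {k,-k}: (1)*(0)
so (chi_4 * chi_5) takes values
  {1} -> 2, {-1} -> -2, {i,-i} -> 0, {j,-j} -> 0, {k,-k} -> 0.
Now take the inner product of this character with each irreducible chi from the table, <chi_4*chi_5, chi> = (1/8) sum_C |C| (chi_4*chi_5)(C) conj(chi(C)):
  <chi_4*chi_5, chi_1> = (1/8)[1*(2)*conj(1) + 1*(-2)*conj(1) + 2*(0)*conj(1) + 2*(0)*conj(1) + 2*(0)*conj(1)]
      = (1/8)[(2) + (-2) + (0) + (0) + (0)] = 0/8 = 0
  <chi_4*chi_5, chi_2> = (1/8)[1*(2)*conj(1) + 1*(-2)*conj(1) + 2*(0)*conj(1) + 2*(0)*conj(-1) + 2*(0)*conj(-1)]
      = (1/8)[(2) + (-2) + (0) + (0) + (0)] = 0/8 = 0
  <chi_4*chi_5, chi_3> = (1/8)[1*(2)*conj(1) + 1*(-2)*conj(1) + 2*(0)*conj(-1) + 2*(0)*conj(1) + 2*(0)*conj(-1)]
      = (1/8)[(2) + (-2) + (0) + (0) + (0)] = 0/8 = 0
  <chi_4*chi_5, chi_4> = (1/8)[1*(2)*conj(1) + 1*(-2)*conj(1) + 2*(0)*conj(-1) + 2*(0)*conj(-1) + 2*(0)*conj(1)]
      = (1/8)[(2) + (-2) + (0) + (0) + (0)] = 0/8 = 0
  <chi_4*chi_5, chi_5> = (1/8)[1*(2)*conj(2) + 1*(-2)*conj(-2) + 2*(0)*conj(0) + 2*(0)*conj(0) + 2*(0)*conj(0)]
      = (1/8)[(4) + (4) + (0) + (0) + (0)] = 8/8 = 1
Hence the multiplicities are chi_5: 1. Dimension check: dim(chi_4)*dim(chi_5) = 1*2 = 2 and sum (mult * dim) = 1*2 = 2.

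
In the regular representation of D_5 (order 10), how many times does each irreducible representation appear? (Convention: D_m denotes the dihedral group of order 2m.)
Each irreducible V_i of dimension d_i appears with multiplicity d_i, i.e. rho_reg = (direct sum over all irreducibles V_i) d_i V_i. The irreducible dimensions for D_5 are 1, 1, 2, 2: 2 irreducibles of dimension 1, each with multiplicity 1; 2 irreducibles of dimension 2, each with multiplicity 2. Total dimension 2*1*1 + 2*2*2 = 10 = |G|.

Justification: General theorem: in the regular representation of a finite group G, each irreducible appears with multiplicity equal to its dimension. Check: dim(rho_reg) = sum d_i^2 = 1 + 1 + 4 + 4 = 10 = |G|.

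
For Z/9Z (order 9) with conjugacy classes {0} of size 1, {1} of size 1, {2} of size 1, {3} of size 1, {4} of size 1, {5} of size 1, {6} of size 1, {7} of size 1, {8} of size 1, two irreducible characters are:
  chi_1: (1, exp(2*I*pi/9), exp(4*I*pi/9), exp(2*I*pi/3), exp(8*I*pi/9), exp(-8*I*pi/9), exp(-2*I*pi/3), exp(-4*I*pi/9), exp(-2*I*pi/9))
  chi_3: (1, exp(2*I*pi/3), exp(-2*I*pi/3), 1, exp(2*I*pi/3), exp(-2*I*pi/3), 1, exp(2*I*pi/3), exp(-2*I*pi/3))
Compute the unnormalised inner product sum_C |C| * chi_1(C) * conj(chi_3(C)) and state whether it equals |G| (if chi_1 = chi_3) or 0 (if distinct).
Sum = 0; so <chi_1, chi_3> = 0 (distinct irreducibles are orthogonal).

Working: Compute term by term over conjugacy classes (|C| * chi_1(C) * conj(chi_3(C))):
  1*(1)*conj(1) + 1*(exp(2*I*pi/9))*conj(exp(2*I*pi/3)) + 1*(exp(4*I*pi/9))*conj(exp(-2*I*pi/3)) + 1*(exp(2*I*pi/3))*conj(1) + 1*(exp(8*I*pi/9))*conj(exp(2*I*pi/3)) + 1*(exp(-8*I*pi/9))*conj(exp(-2*I*pi/3)) + 1*(exp(-2*I*pi/3))*conj(1) + 1*(exp(-4*I*pi/9))*conj(exp(2*I*pi/3)) + 1*(exp(-2*I*pi/9))*conj(exp(-2*I*pi/3))
  = (1) + (exp(-4*I*pi/9)) + (exp(-8*I*pi/9)) + (exp(2*I*pi/3)) + (exp(2*I*pi/9)) + (exp(-2*I*pi/9)) + (exp(-2*I*pi/3)) + (exp(8*I*pi/9)) + (exp(4*I*pi/9))
  = 0.
(Exp terms are combined using exp(i*s)*conj(exp(i*t)) = exp(i*(s-t)), and sums of them are collapsed using the identity that for every m > 1 the m distinct m-th roots of unity sum to 0, e.g. 1 + exp(2*I*pi/3) + exp(-2*I*pi/3) = 0.)
Dividing by |G| = 9 gives 0/9 = 0, matching the row-orthogonality relation <chi_1, chi_3> = [chi_1 = chi_3].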